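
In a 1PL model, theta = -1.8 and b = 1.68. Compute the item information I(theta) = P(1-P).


P = 1/(1+exp(-(-1.8-1.68))) = 0.0299
I = P*(1-P) = 0.0299 * 0.9701
I = 0.029

0.029


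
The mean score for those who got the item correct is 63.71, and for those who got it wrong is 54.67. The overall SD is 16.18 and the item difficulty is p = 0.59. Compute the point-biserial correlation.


q = 1 - p = 0.41
rpb = ((M1 - M0) / SD) * sqrt(p * q)
rpb = ((63.71 - 54.67) / 16.18) * sqrt(0.59 * 0.41)
rpb = 0.2748

0.2748


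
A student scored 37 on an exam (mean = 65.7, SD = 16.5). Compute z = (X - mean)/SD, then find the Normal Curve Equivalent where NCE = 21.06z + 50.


z = (X - mean) / SD = (37 - 65.7) / 16.5
z = -28.7 / 16.5
z = -1.7394
NCE = NCE = 21.06z + 50
Carry z at full precision (z = -28.7 / 16.5) into the conversion:
NCE = 21.06 * (-28.7 / 16.5) + 50 = -604.422 / 16.5 + 50
NCE = -36.6316 + 50
NCE = 13.3684

13.3684


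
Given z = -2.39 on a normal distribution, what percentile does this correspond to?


CDF(z) = 0.5 * (1 + erf(z/sqrt(2)))
erf(-1.69) = -0.9832
CDF = 0.0084
Percentile rank = 0.0084 * 100 = 0.84

0.84


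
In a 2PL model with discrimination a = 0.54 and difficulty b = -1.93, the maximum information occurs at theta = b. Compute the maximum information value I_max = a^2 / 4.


For 2PL, max info at theta = b = -1.93
I_max = a^2 / 4 = 0.54^2 / 4
= 0.2916 / 4
I_max = 0.0729

0.0729


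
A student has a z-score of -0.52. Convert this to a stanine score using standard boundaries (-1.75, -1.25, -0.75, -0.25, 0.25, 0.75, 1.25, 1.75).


Stanine boundaries: [-1.75, -1.25, -0.75, -0.25, 0.25, 0.75, 1.25, 1.75]
z = -0.52
Check each boundary:
  z >= -1.75 -> could be stanine 2
  z >= -1.25 -> could be stanine 3
  z >= -0.75 -> could be stanine 4
  z < -0.25
  z < 0.25
  z < 0.75
  z < 1.25
  z < 1.75
Highest qualifying boundary gives stanine = 4

4


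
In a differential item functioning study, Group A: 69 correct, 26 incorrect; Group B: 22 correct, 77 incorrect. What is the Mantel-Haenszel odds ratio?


Odds_A = 69/26 = 2.6538
Odds_B = 22/77 = 0.2857
OR = Odds_A / Odds_B = 2.6538 / 0.2857
Exactly, OR = (69 * 77) / (26 * 22) = 5313 / 572
OR = 9.2885

9.2885


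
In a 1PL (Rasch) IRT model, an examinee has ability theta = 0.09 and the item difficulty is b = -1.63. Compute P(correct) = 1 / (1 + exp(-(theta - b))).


theta - b = 0.09 - -1.63 = 1.72
exp(-(theta - b)) = exp(-1.72) = 0.1791
P = 1 / (1 + 0.1791)
P = 0.8481

0.8481


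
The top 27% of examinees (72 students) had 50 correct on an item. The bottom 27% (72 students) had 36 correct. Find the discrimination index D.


p_upper = 50/72 = 0.6944
p_lower = 36/72 = 0.5
D = 0.6944 - 0.5 = 0.1944

0.1944


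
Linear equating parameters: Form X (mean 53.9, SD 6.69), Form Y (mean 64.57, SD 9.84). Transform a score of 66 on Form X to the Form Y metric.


slope = SD_Y / SD_X = 9.84 / 6.69 ~ 1.4709
intercept = mean_Y - slope * mean_X = 64.57 - (9.84 / 6.69) * 53.9 ~ -14.7089
Y = slope * X + intercept. To avoid rounding drift from the rounded slope/intercept, evaluate the equivalent form Y = mean_Y + SD_Y * (X - mean_X) / SD_X at full precision:
Y = 64.57 + 9.84 * (66 - 53.9) / 6.69
Y = 64.57 + 9.84 * 12.1 / 6.69
Y = 64.57 + 119.064 / 6.69
Y = 64.57 + 17.7973
Y = 82.3673

82.3673


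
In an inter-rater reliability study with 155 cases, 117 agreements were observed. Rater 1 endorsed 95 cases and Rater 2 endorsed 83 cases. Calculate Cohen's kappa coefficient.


P_o = 117/155 = 0.754839
P_e = (95*83 + 60*72) / 24025 = 0.508012
kappa = (P_o - P_e) / (1 - P_e)
kappa = (0.754839 - 0.508012) / (1 - 0.508012)
kappa = 0.5017

0.5017


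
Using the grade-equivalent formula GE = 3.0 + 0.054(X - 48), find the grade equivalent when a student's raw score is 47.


raw - median = 47 - 48 = -1
slope * diff = 0.054 * -1 = -0.054
GE = 3.0 + -0.054
GE = 2.946

2.946


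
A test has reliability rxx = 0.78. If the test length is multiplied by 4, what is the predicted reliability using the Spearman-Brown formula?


r_new = (n * rxx) / (1 + (n-1) * rxx)
r_new = (4 * 0.78) / (1 + 3 * 0.78)
r_new = 3.12 / 3.34
r_new = 0.9341

0.9341


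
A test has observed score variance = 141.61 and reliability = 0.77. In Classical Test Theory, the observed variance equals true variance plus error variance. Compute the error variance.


var_true = rxx * var_obs = 0.77 * 141.61 = 109.0397
var_error = var_obs - var_true
var_error = 141.61 - 109.0397
var_error = 32.5703

32.5703


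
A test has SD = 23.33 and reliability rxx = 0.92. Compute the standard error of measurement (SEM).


SEM = SD * sqrt(1 - rxx)
SEM = 23.33 * sqrt(1 - 0.92)
SEM = 23.33 * sqrt(0.08) = 23.33 * 0.282843
SEM = 6.5987

6.5987


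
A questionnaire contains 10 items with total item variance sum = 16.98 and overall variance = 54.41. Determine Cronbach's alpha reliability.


alpha = (k/(k-1)) * (1 - sum(si^2)/s_total^2)
= (10/9) * (1 - 16.98/54.41)
alpha = 0.7644

0.7644


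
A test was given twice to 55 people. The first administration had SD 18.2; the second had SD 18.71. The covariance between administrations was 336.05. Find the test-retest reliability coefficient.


r = cov(X,Y) / (SD_X * SD_Y)
r = 336.05 / (18.2 * 18.71)
r = 336.05 / 340.522
r = 0.9869

0.9869


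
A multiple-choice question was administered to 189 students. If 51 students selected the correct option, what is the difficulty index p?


Item difficulty p = number correct / total examinees
p = 51 / 189
p = 0.2698

0.2698


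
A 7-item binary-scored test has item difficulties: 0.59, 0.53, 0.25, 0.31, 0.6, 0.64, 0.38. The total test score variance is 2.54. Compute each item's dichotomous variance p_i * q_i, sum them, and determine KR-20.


For each item, compute p_i * q_i:
  Item 1: 0.59 * 0.41 = 0.2419
  Item 2: 0.53 * 0.47 = 0.2491
  Item 3: 0.25 * 0.75 = 0.1875
  Item 4: 0.31 * 0.69 = 0.2139
  Item 5: 0.6 * 0.4 = 0.24
  Item 6: 0.64 * 0.36 = 0.2304
  Item 7: 0.38 * 0.62 = 0.2356
Sum(p_i * q_i) = 0.2419 + 0.2491 + 0.1875 + 0.2139 + 0.24 + 0.2304 + 0.2356 = 1.5984
KR-20 = (k/(k-1)) * (1 - Sum(p_i*q_i) / Var_total)
= (7/6) * (1 - 1.5984/2.54)
= 1.1667 * 0.3707
KR-20 = 0.4325

0.4325


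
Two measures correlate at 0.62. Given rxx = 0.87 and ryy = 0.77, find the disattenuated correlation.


r_corrected = rxy / sqrt(rxx * ryy)
= 0.62 / sqrt(0.87 * 0.77)
= 0.62 / sqrt(0.6699)
= 0.62 / 0.818474
r_corrected = 0.7575

0.7575


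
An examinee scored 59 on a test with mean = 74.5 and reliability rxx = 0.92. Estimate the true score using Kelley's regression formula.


T_est = rxx * X + (1 - rxx) * mean
T_est = 0.92 * 59 + 0.08 * 74.5
T_est = 54.28 + 5.96
T_est = 60.24

60.24


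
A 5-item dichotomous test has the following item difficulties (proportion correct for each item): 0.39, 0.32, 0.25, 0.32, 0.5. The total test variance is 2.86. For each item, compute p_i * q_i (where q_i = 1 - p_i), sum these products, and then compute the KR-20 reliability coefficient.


For each item, compute p_i * q_i:
  Item 1: 0.39 * 0.61 = 0.2379
  Item 2: 0.32 * 0.68 = 0.2176
  Item 3: 0.25 * 0.75 = 0.1875
  Item 4: 0.32 * 0.68 = 0.2176
  Item 5: 0.5 * 0.5 = 0.25
Sum(p_i * q_i) = 0.2379 + 0.2176 + 0.1875 + 0.2176 + 0.25 = 1.1106
KR-20 = (k/(k-1)) * (1 - Sum(p_i*q_i) / Var_total)
= (5/4) * (1 - 1.1106/2.86)
= 1.25 * 0.6117
KR-20 = 0.7646

0.7646


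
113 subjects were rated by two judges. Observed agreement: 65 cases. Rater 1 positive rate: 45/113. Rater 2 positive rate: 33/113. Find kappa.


P_o = 65/113 = 0.575221
P_e = (45*33 + 68*80) / 12769 = 0.542329
kappa = (P_o - P_e) / (1 - P_e)
kappa = (0.575221 - 0.542329) / (1 - 0.542329)
kappa = 0.0719

0.0719


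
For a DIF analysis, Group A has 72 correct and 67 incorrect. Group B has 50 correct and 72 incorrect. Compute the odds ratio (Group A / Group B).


Odds_A = 72/67 = 1.0746
Odds_B = 50/72 = 0.6944
OR = Odds_A / Odds_B = 1.0746 / 0.6944
Exactly, OR = (72 * 72) / (67 * 50) = 5184 / 3350
OR = 1.5475

1.5475


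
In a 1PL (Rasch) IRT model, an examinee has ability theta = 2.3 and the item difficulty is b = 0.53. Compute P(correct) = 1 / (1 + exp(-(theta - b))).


theta - b = 2.3 - 0.53 = 1.77
exp(-(theta - b)) = exp(-1.77) = 0.1703
P = 1 / (1 + 0.1703)
P = 0.8545

0.8545


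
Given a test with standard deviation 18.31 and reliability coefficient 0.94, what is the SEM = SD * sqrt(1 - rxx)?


SEM = SD * sqrt(1 - rxx)
SEM = 18.31 * sqrt(1 - 0.94)
SEM = 18.31 * sqrt(0.06) = 18.31 * 0.244949
SEM = 4.485

4.485


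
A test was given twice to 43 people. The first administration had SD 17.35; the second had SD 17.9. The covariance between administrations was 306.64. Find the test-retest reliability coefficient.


r = cov(X,Y) / (SD_X * SD_Y)
r = 306.64 / (17.35 * 17.9)
r = 306.64 / 310.565
r = 0.9874

0.9874


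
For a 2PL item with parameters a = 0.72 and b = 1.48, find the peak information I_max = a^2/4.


For 2PL, max info at theta = b = 1.48
I_max = a^2 / 4 = 0.72^2 / 4
= 0.5184 / 4
I_max = 0.1296

0.1296


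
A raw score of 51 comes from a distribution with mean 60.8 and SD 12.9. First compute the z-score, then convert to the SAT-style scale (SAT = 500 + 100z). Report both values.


z = (X - mean) / SD = (51 - 60.8) / 12.9
z = -9.8 / 12.9
z = -0.7597
SAT-scale = SAT = 500 + 100z
Carry z at full precision (z = -9.8 / 12.9) into the conversion:
SAT-scale = 500 + 100 * (-9.8 / 12.9) = 500 + -980 / 12.9
SAT-scale = 500 + -75.969
SAT-scale = 424.031

424.031


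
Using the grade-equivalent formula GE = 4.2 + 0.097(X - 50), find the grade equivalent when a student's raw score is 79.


raw - median = 79 - 50 = 29
slope * diff = 0.097 * 29 = 2.813
GE = 4.2 + 2.813
GE = 7.013

7.013


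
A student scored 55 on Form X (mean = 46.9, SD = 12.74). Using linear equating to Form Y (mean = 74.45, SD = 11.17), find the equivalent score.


slope = SD_Y / SD_X = 11.17 / 12.74 ~ 0.8768
intercept = mean_Y - slope * mean_X = 74.45 - (11.17 / 12.74) * 46.9 ~ 33.3297
Y = slope * X + intercept. To avoid rounding drift from the rounded slope/intercept, evaluate the equivalent form Y = mean_Y + SD_Y * (X - mean_X) / SD_X at full precision:
Y = 74.45 + 11.17 * (55 - 46.9) / 12.74
Y = 74.45 + 11.17 * 8.1 / 12.74
Y = 74.45 + 90.477 / 12.74
Y = 74.45 + 7.1018
Y = 81.5518

81.5518


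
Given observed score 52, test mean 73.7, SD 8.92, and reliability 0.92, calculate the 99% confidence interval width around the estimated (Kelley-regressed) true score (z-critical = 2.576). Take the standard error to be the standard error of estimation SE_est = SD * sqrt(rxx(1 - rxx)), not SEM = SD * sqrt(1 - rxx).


True score estimate = 0.92*52 + 0.08*73.7 = 53.736
SE_est = SD * sqrt(rxx * (1 - rxx)) = 8.92 * sqrt(0.92 * 0.08) = 8.92 * sqrt(0.0736) = 2.419935
CI = T_est +/- z * SE_est, so width = 2 * z * SE_est = 2 * 2.576 * 2.419935
Width = 12.4675

12.4675


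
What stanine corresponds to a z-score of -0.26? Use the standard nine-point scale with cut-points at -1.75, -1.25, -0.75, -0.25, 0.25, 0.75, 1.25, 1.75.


Stanine boundaries: [-1.75, -1.25, -0.75, -0.25, 0.25, 0.75, 1.25, 1.75]
z = -0.26
Check each boundary:
  z >= -1.75 -> could be stanine 2
  z >= -1.25 -> could be stanine 3
  z >= -0.75 -> could be stanine 4
  z < -0.25
  z < 0.25
  z < 0.75
  z < 1.25
  z < 1.75
Highest qualifying boundary gives stanine = 4

4


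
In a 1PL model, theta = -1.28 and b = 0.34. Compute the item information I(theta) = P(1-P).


P = 1/(1+exp(-(-1.28-0.34))) = 0.1652
I = P*(1-P) = 0.1652 * 0.8348
I = 0.1379

0.1379


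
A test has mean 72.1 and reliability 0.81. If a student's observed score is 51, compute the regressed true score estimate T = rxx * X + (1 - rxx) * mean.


T_est = rxx * X + (1 - rxx) * mean
T_est = 0.81 * 51 + 0.19 * 72.1
T_est = 41.31 + 13.699
T_est = 55.009

55.009


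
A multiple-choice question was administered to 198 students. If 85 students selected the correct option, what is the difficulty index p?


Item difficulty p = number correct / total examinees
p = 85 / 198
p = 0.4293

0.4293


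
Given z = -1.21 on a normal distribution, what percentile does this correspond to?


CDF(z) = 0.5 * (1 + erf(z/sqrt(2)))
erf(-0.8556) = -0.7737
CDF = 0.1131
Percentile rank = 0.1131 * 100 = 11.31

11.31


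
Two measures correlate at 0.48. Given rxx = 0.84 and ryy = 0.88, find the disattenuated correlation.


r_corrected = rxy / sqrt(rxx * ryy)
= 0.48 / sqrt(0.84 * 0.88)
= 0.48 / sqrt(0.7392)
= 0.48 / 0.859767
r_corrected = 0.5583

0.5583


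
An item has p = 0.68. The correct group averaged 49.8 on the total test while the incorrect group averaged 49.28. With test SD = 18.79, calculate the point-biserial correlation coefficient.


q = 1 - p = 0.32
rpb = ((M1 - M0) / SD) * sqrt(p * q)
rpb = ((49.8 - 49.28) / 18.79) * sqrt(0.68 * 0.32)
rpb = 0.0129

0.0129


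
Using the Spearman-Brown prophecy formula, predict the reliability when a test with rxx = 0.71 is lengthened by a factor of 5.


r_new = (n * rxx) / (1 + (n-1) * rxx)
r_new = (5 * 0.71) / (1 + 4 * 0.71)
r_new = 3.55 / 3.84
r_new = 0.9245

0.9245


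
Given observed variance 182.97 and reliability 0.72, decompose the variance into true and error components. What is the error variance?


var_true = rxx * var_obs = 0.72 * 182.97 = 131.7384
var_error = var_obs - var_true
var_error = 182.97 - 131.7384
var_error = 51.2316

51.2316


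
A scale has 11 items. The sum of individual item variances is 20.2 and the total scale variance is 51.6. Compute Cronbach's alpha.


alpha = (k/(k-1)) * (1 - sum(si^2)/s_total^2)
= (11/10) * (1 - 20.2/51.6)
alpha = 0.6694

0.6694


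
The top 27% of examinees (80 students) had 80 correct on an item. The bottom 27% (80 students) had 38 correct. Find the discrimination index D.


p_upper = 80/80 = 1.0
p_lower = 38/80 = 0.475
D = 1.0 - 0.475 = 0.525

0.525


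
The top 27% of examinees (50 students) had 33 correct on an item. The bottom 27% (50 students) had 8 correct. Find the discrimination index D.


p_upper = 33/50 = 0.66
p_lower = 8/50 = 0.16
D = 0.66 - 0.16 = 0.5

0.5


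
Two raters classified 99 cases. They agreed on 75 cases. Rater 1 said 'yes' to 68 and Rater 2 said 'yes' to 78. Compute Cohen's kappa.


P_o = 75/99 = 0.757576
P_e = (68*78 + 31*21) / 9801 = 0.607591
kappa = (P_o - P_e) / (1 - P_e)
kappa = (0.757576 - 0.607591) / (1 - 0.607591)
kappa = 0.3822

0.3822


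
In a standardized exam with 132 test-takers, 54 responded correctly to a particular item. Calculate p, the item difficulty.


Item difficulty p = number correct / total examinees
p = 54 / 132
p = 0.4091

0.4091


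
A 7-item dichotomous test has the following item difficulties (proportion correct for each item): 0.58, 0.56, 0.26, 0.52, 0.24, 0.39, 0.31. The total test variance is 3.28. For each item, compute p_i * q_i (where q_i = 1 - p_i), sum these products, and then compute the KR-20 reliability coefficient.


For each item, compute p_i * q_i:
  Item 1: 0.58 * 0.42 = 0.2436
  Item 2: 0.56 * 0.44 = 0.2464
  Item 3: 0.26 * 0.74 = 0.1924
  Item 4: 0.52 * 0.48 = 0.2496
  Item 5: 0.24 * 0.76 = 0.1824
  Item 6: 0.39 * 0.61 = 0.2379
  Item 7: 0.31 * 0.69 = 0.2139
Sum(p_i * q_i) = 0.2436 + 0.2464 + 0.1924 + 0.2496 + 0.1824 + 0.2379 + 0.2139 = 1.5662
KR-20 = (k/(k-1)) * (1 - Sum(p_i*q_i) / Var_total)
= (7/6) * (1 - 1.5662/3.28)
= 1.1667 * 0.5225
KR-20 = 0.6096

0.6096


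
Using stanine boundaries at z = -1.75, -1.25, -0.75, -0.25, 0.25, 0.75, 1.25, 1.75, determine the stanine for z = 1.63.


Stanine boundaries: [-1.75, -1.25, -0.75, -0.25, 0.25, 0.75, 1.25, 1.75]
z = 1.63
Check each boundary:
  z >= -1.75 -> could be stanine 2
  z >= -1.25 -> could be stanine 3
  z >= -0.75 -> could be stanine 4
  z >= -0.25 -> could be stanine 5
  z >= 0.25 -> could be stanine 6
  z >= 0.75 -> could be stanine 7
  z >= 1.25 -> could be stanine 8
  z < 1.75
Highest qualifying boundary gives stanine = 8

8


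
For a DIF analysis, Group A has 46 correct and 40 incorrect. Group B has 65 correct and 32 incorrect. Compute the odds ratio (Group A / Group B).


Odds_A = 46/40 = 1.15
Odds_B = 65/32 = 2.0312
OR = Odds_A / Odds_B = 1.15 / 2.0312
Exactly, OR = (46 * 32) / (40 * 65) = 1472 / 2600
OR = 0.5662

0.5662


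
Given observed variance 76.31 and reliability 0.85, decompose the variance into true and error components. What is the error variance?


var_true = rxx * var_obs = 0.85 * 76.31 = 64.8635
var_error = var_obs - var_true
var_error = 76.31 - 64.8635
var_error = 11.4465

11.4465


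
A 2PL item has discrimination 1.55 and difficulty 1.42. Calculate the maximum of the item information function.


For 2PL, max info at theta = b = 1.42
I_max = a^2 / 4 = 1.55^2 / 4
= 2.4025 / 4
I_max = 0.6006

0.6006


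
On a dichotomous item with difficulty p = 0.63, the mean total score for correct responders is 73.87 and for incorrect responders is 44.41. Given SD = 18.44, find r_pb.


q = 1 - p = 0.37
rpb = ((M1 - M0) / SD) * sqrt(p * q)
rpb = ((73.87 - 44.41) / 18.44) * sqrt(0.63 * 0.37)
rpb = 0.7713

0.7713


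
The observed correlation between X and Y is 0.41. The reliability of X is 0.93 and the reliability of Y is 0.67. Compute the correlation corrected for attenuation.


r_corrected = rxy / sqrt(rxx * ryy)
= 0.41 / sqrt(0.93 * 0.67)
= 0.41 / sqrt(0.6231)
= 0.41 / 0.789367
r_corrected = 0.5194

0.5194


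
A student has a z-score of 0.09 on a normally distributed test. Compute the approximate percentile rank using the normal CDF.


CDF(z) = 0.5 * (1 + erf(z/sqrt(2)))
erf(0.0636) = 0.0717
CDF = 0.5359
Percentile rank = 0.5359 * 100 = 53.59

53.59


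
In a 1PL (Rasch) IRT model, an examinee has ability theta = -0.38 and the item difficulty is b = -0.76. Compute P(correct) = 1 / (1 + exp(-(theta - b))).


theta - b = -0.38 - -0.76 = 0.38
exp(-(theta - b)) = exp(-0.38) = 0.6839
P = 1 / (1 + 0.6839)
P = 0.5939

0.5939


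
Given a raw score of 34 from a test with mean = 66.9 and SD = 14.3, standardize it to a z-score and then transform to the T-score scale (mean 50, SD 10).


z = (X - mean) / SD = (34 - 66.9) / 14.3
z = -32.9 / 14.3
z = -2.3007
T-score = T = 50 + 10z
Carry z at full precision (z = -32.9 / 14.3) into the conversion:
T-score = 50 + 10 * (-32.9 / 14.3) = 50 + -329 / 14.3
T-score = 50 + -23.007
T-score = 26.993

26.993


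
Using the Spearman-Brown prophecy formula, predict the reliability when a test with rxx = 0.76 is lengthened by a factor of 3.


r_new = (n * rxx) / (1 + (n-1) * rxx)
r_new = (3 * 0.76) / (1 + 2 * 0.76)
r_new = 2.28 / 2.52
r_new = 0.9048

0.9048


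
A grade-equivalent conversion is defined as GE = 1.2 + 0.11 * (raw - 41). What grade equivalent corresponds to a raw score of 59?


raw - median = 59 - 41 = 18
slope * diff = 0.11 * 18 = 1.98
GE = 1.2 + 1.98
GE = 3.18

3.18


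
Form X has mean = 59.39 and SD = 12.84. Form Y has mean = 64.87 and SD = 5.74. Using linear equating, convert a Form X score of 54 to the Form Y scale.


slope = SD_Y / SD_X = 5.74 / 12.84 ~ 0.447
intercept = mean_Y - slope * mean_X = 64.87 - (5.74 / 12.84) * 59.39 ~ 38.3203
Y = slope * X + intercept. To avoid rounding drift from the rounded slope/intercept, evaluate the equivalent form Y = mean_Y + SD_Y * (X - mean_X) / SD_X at full precision:
Y = 64.87 + 5.74 * (54 - 59.39) / 12.84
Y = 64.87 - 5.74 * 5.39 / 12.84
Y = 64.87 - 30.9386 / 12.84
Y = 64.87 - 2.4095
Y = 62.4605

62.4605


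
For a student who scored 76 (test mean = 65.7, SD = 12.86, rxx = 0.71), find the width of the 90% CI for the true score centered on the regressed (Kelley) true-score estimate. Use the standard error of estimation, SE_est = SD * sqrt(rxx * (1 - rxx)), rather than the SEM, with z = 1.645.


True score estimate = 0.71*76 + 0.29*65.7 = 73.013
SE_est = SD * sqrt(rxx * (1 - rxx)) = 12.86 * sqrt(0.71 * 0.29) = 12.86 * sqrt(0.2059) = 5.83538
CI = T_est +/- z * SE_est, so width = 2 * z * SE_est = 2 * 1.645 * 5.83538
Width = 19.1984

19.1984


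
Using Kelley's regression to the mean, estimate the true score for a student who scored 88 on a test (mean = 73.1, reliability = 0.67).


T_est = rxx * X + (1 - rxx) * mean
T_est = 0.67 * 88 + 0.33 * 73.1
T_est = 58.96 + 24.123
T_est = 83.083

83.083


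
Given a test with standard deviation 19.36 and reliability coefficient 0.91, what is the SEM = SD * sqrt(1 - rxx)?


SEM = SD * sqrt(1 - rxx)
SEM = 19.36 * sqrt(1 - 0.91)
SEM = 19.36 * sqrt(0.09) = 19.36 * 0.3
SEM = 5.808

5.808


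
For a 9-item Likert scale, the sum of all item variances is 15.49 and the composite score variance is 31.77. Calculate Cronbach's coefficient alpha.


alpha = (k/(k-1)) * (1 - sum(si^2)/s_total^2)
= (9/8) * (1 - 15.49/31.77)
alpha = 0.5765

0.5765


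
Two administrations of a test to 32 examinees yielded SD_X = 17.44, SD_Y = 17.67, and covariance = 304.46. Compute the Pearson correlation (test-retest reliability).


r = cov(X,Y) / (SD_X * SD_Y)
r = 304.46 / (17.44 * 17.67)
r = 304.46 / 308.1648
r = 0.988

0.988


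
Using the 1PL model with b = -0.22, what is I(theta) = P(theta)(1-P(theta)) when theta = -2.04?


P = 1/(1+exp(-(-2.04--0.22))) = 0.1394
I = P*(1-P) = 0.1394 * 0.8606
I = 0.12

0.12


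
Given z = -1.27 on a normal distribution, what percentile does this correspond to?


CDF(z) = 0.5 * (1 + erf(z/sqrt(2)))
erf(-0.898) = -0.7959
CDF = 0.102
Percentile rank = 0.102 * 100 = 10.2

10.2


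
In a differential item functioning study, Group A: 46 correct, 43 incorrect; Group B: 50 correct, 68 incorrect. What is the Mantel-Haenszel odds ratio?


Odds_A = 46/43 = 1.0698
Odds_B = 50/68 = 0.7353
OR = Odds_A / Odds_B = 1.0698 / 0.7353
Exactly, OR = (46 * 68) / (43 * 50) = 3128 / 2150
OR = 1.4549

1.4549


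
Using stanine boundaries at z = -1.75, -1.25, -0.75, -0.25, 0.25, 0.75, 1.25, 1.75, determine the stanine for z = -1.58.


Stanine boundaries: [-1.75, -1.25, -0.75, -0.25, 0.25, 0.75, 1.25, 1.75]
z = -1.58
Check each boundary:
  z >= -1.75 -> could be stanine 2
  z < -1.25
  z < -0.75
  z < -0.25
  z < 0.25
  z < 0.75
  z < 1.25
  z < 1.75
Highest qualifying boundary gives stanine = 2

2


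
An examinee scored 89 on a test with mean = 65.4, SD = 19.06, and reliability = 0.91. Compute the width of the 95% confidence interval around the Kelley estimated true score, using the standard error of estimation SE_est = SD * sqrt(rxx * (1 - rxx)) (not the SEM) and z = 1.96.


True score estimate = 0.91*89 + 0.09*65.4 = 86.876
SE_est = SD * sqrt(rxx * (1 - rxx)) = 19.06 * sqrt(0.91 * 0.09) = 19.06 * sqrt(0.0819) = 5.454624
CI = T_est +/- z * SE_est, so width = 2 * z * SE_est = 2 * 1.96 * 5.454624
Width = 21.3821

21.3821


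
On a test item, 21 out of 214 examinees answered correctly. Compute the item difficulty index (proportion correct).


Item difficulty p = number correct / total examinees
p = 21 / 214
p = 0.0981

0.0981


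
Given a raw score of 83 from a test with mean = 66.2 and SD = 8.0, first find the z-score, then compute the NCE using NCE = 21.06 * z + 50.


z = (X - mean) / SD = (83 - 66.2) / 8.0
z = 16.8 / 8.0
z = 2.1
NCE = NCE = 21.06z + 50
Carry z at full precision (z = 16.8 / 8.0) into the conversion:
NCE = 21.06 * (16.8 / 8.0) + 50 = 353.808 / 8.0 + 50
NCE = 44.226 + 50
NCE = 94.226

94.226


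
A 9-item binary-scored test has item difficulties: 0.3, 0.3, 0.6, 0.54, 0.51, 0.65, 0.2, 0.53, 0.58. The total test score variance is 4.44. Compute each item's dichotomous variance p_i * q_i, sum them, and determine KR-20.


For each item, compute p_i * q_i:
  Item 1: 0.3 * 0.7 = 0.21
  Item 2: 0.3 * 0.7 = 0.21
  Item 3: 0.6 * 0.4 = 0.24
  Item 4: 0.54 * 0.46 = 0.2484
  Item 5: 0.51 * 0.49 = 0.2499
  Item 6: 0.65 * 0.35 = 0.2275
  Item 7: 0.2 * 0.8 = 0.16
  Item 8: 0.53 * 0.47 = 0.2491
  Item 9: 0.58 * 0.42 = 0.2436
Sum(p_i * q_i) = 0.21 + 0.21 + 0.24 + 0.2484 + 0.2499 + 0.2275 + 0.16 + 0.2491 + 0.2436 = 2.0385
KR-20 = (k/(k-1)) * (1 - Sum(p_i*q_i) / Var_total)
= (9/8) * (1 - 2.0385/4.44)
= 1.125 * 0.5409
KR-20 = 0.6085

0.6085


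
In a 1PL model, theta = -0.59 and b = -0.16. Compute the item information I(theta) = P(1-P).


P = 1/(1+exp(-(-0.59--0.16))) = 0.3941
I = P*(1-P) = 0.3941 * 0.6059
I = 0.2388

0.2388


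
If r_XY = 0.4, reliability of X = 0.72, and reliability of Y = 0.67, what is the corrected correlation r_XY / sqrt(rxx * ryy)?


r_corrected = rxy / sqrt(rxx * ryy)
= 0.4 / sqrt(0.72 * 0.67)
= 0.4 / sqrt(0.4824)
= 0.4 / 0.69455
r_corrected = 0.5759

0.5759


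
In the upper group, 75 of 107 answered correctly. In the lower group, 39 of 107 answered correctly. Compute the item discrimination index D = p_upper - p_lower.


p_upper = 75/107 = 0.7009
p_lower = 39/107 = 0.3645
D = 0.7009 - 0.3645 = 0.3364

0.3364


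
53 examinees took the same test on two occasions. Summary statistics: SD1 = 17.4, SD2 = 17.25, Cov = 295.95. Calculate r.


r = cov(X,Y) / (SD_X * SD_Y)
r = 295.95 / (17.4 * 17.25)
r = 295.95 / 300.15
r = 0.986

0.986


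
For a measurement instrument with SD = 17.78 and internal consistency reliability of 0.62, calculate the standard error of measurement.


SEM = SD * sqrt(1 - rxx)
SEM = 17.78 * sqrt(1 - 0.62)
SEM = 17.78 * sqrt(0.38) = 17.78 * 0.616441
SEM = 10.9603

10.9603


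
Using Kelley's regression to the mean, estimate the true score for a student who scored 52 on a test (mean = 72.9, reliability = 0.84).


T_est = rxx * X + (1 - rxx) * mean
T_est = 0.84 * 52 + 0.16 * 72.9
T_est = 43.68 + 11.664
T_est = 55.344

55.344


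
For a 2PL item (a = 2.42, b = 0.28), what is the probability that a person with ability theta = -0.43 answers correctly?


a*(theta - b) = 2.42 * (-0.43 - 0.28) = -1.7182
exp(--1.7182) = 5.5745
P = 1 / (1 + 5.5745)
P = 0.1521

0.1521


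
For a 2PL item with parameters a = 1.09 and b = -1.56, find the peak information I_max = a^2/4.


For 2PL, max info at theta = b = -1.56
I_max = a^2 / 4 = 1.09^2 / 4
= 1.1881 / 4
I_max = 0.297

0.297


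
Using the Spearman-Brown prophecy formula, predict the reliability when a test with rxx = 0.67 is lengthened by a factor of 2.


r_new = (n * rxx) / (1 + (n-1) * rxx)
r_new = (2 * 0.67) / (1 + 1 * 0.67)
r_new = 1.34 / 1.67
r_new = 0.8024

0.8024


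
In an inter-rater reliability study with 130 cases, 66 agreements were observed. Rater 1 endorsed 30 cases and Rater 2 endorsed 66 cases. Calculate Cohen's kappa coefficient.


P_o = 66/130 = 0.507692
P_e = (30*66 + 100*64) / 16900 = 0.495858
kappa = (P_o - P_e) / (1 - P_e)
kappa = (0.507692 - 0.495858) / (1 - 0.495858)
kappa = 0.0235

0.0235


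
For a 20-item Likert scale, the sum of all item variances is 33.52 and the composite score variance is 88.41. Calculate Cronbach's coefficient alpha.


alpha = (k/(k-1)) * (1 - sum(si^2)/s_total^2)
= (20/19) * (1 - 33.52/88.41)
alpha = 0.6535

0.6535


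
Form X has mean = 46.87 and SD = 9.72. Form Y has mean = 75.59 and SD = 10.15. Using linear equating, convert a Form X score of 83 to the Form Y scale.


slope = SD_Y / SD_X = 10.15 / 9.72 ~ 1.0442
intercept = mean_Y - slope * mean_X = 75.59 - (10.15 / 9.72) * 46.87 ~ 26.6465
Y = slope * X + intercept. To avoid rounding drift from the rounded slope/intercept, evaluate the equivalent form Y = mean_Y + SD_Y * (X - mean_X) / SD_X at full precision:
Y = 75.59 + 10.15 * (83 - 46.87) / 9.72
Y = 75.59 + 10.15 * 36.13 / 9.72
Y = 75.59 + 366.7195 / 9.72
Y = 75.59 + 37.7283
Y = 113.3183

113.3183


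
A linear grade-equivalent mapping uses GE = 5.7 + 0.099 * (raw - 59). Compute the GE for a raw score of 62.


raw - median = 62 - 59 = 3
slope * diff = 0.099 * 3 = 0.297
GE = 5.7 + 0.297
GE = 5.997

5.997


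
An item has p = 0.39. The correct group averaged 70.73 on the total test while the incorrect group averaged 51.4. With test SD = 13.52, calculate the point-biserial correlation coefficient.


q = 1 - p = 0.61
rpb = ((M1 - M0) / SD) * sqrt(p * q)
rpb = ((70.73 - 51.4) / 13.52) * sqrt(0.39 * 0.61)
rpb = 0.6974

0.6974


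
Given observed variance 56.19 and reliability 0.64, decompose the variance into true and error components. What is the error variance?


var_true = rxx * var_obs = 0.64 * 56.19 = 35.9616
var_error = var_obs - var_true
var_error = 56.19 - 35.9616
var_error = 20.2284

20.2284


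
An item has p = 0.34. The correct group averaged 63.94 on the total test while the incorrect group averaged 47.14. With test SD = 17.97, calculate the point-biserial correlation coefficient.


q = 1 - p = 0.66
rpb = ((M1 - M0) / SD) * sqrt(p * q)
rpb = ((63.94 - 47.14) / 17.97) * sqrt(0.34 * 0.66)
rpb = 0.4429

0.4429


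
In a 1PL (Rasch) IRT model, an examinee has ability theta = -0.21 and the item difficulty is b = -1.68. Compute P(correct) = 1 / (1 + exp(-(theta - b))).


theta - b = -0.21 - -1.68 = 1.47
exp(-(theta - b)) = exp(-1.47) = 0.2299
P = 1 / (1 + 0.2299)
P = 0.8131

0.8131


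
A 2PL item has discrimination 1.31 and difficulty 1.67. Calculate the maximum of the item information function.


For 2PL, max info at theta = b = 1.67
I_max = a^2 / 4 = 1.31^2 / 4
= 1.7161 / 4
I_max = 0.429

0.429


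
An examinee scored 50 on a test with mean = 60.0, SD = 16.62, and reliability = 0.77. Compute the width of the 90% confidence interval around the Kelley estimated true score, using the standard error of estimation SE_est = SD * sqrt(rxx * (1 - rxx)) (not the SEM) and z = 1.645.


True score estimate = 0.77*50 + 0.23*60.0 = 52.3
SE_est = SD * sqrt(rxx * (1 - rxx)) = 16.62 * sqrt(0.77 * 0.23) = 16.62 * sqrt(0.1771) = 6.994236
CI = T_est +/- z * SE_est, so width = 2 * z * SE_est = 2 * 1.645 * 6.994236
Width = 23.011

23.011


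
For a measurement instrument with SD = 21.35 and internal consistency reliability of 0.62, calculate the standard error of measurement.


SEM = SD * sqrt(1 - rxx)
SEM = 21.35 * sqrt(1 - 0.62)
SEM = 21.35 * sqrt(0.38) = 21.35 * 0.616441
SEM = 13.161

13.161


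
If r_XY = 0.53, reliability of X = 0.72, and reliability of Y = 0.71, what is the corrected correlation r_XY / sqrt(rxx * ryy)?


r_corrected = rxy / sqrt(rxx * ryy)
= 0.53 / sqrt(0.72 * 0.71)
= 0.53 / sqrt(0.5112)
= 0.53 / 0.714983
r_corrected = 0.7413

0.7413


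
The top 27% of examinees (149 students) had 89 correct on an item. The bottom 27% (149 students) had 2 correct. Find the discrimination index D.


p_upper = 89/149 = 0.5973
p_lower = 2/149 = 0.0134
D = 0.5973 - 0.0134 = 0.5839

0.5839


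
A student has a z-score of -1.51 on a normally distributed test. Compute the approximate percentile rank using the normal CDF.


CDF(z) = 0.5 * (1 + erf(z/sqrt(2)))
erf(-1.0677) = -0.869
CDF = 0.0655
Percentile rank = 0.0655 * 100 = 6.55

6.55


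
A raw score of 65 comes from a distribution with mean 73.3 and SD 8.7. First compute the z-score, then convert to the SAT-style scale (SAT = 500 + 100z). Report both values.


z = (X - mean) / SD = (65 - 73.3) / 8.7
z = -8.3 / 8.7
z = -0.954
SAT-scale = SAT = 500 + 100z
Carry z at full precision (z = -8.3 / 8.7) into the conversion:
SAT-scale = 500 + 100 * (-8.3 / 8.7) = 500 + -830 / 8.7
SAT-scale = 500 + -95.4023
SAT-scale = 404.5977

404.5977


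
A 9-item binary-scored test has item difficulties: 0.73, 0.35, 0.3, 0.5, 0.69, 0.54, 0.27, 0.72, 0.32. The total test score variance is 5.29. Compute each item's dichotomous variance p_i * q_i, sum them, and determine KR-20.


For each item, compute p_i * q_i:
  Item 1: 0.73 * 0.27 = 0.1971
  Item 2: 0.35 * 0.65 = 0.2275
  Item 3: 0.3 * 0.7 = 0.21
  Item 4: 0.5 * 0.5 = 0.25
  Item 5: 0.69 * 0.31 = 0.2139
  Item 6: 0.54 * 0.46 = 0.2484
  Item 7: 0.27 * 0.73 = 0.1971
  Item 8: 0.72 * 0.28 = 0.2016
  Item 9: 0.32 * 0.68 = 0.2176
Sum(p_i * q_i) = 0.1971 + 0.2275 + 0.21 + 0.25 + 0.2139 + 0.2484 + 0.1971 + 0.2016 + 0.2176 = 1.9632
KR-20 = (k/(k-1)) * (1 - Sum(p_i*q_i) / Var_total)
= (9/8) * (1 - 1.9632/5.29)
= 1.125 * 0.6289
KR-20 = 0.7075

0.7075


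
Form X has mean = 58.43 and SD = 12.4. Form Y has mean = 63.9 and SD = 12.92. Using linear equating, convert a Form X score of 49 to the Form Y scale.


slope = SD_Y / SD_X = 12.92 / 12.4 ~ 1.0419
intercept = mean_Y - slope * mean_X = 63.9 - (12.92 / 12.4) * 58.43 ~ 3.0197
Y = slope * X + intercept. To avoid rounding drift from the rounded slope/intercept, evaluate the equivalent form Y = mean_Y + SD_Y * (X - mean_X) / SD_X at full precision:
Y = 63.9 + 12.92 * (49 - 58.43) / 12.4
Y = 63.9 - 12.92 * 9.43 / 12.4
Y = 63.9 - 121.8356 / 12.4
Y = 63.9 - 9.8255
Y = 54.0745

54.0745


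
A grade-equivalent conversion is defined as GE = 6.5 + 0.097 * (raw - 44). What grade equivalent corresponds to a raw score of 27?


raw - median = 27 - 44 = -17
slope * diff = 0.097 * -17 = -1.649
GE = 6.5 + -1.649
GE = 4.851

4.851


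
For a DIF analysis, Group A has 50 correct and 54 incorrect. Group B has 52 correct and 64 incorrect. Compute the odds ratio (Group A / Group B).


Odds_A = 50/54 = 0.9259
Odds_B = 52/64 = 0.8125
OR = Odds_A / Odds_B = 0.9259 / 0.8125
Exactly, OR = (50 * 64) / (54 * 52) = 3200 / 2808
OR = 1.1396

1.1396


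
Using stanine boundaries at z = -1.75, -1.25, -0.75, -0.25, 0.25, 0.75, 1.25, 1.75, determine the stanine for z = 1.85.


Stanine boundaries: [-1.75, -1.25, -0.75, -0.25, 0.25, 0.75, 1.25, 1.75]
z = 1.85
Check each boundary:
  z >= -1.75 -> could be stanine 2
  z >= -1.25 -> could be stanine 3
  z >= -0.75 -> could be stanine 4
  z >= -0.25 -> could be stanine 5
  z >= 0.25 -> could be stanine 6
  z >= 0.75 -> could be stanine 7
  z >= 1.25 -> could be stanine 8
  z >= 1.75 -> could be stanine 9
Highest qualifying boundary gives stanine = 9

9


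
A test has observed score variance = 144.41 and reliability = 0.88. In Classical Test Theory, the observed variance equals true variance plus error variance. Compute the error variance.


var_true = rxx * var_obs = 0.88 * 144.41 = 127.0808
var_error = var_obs - var_true
var_error = 144.41 - 127.0808
var_error = 17.3292

17.3292


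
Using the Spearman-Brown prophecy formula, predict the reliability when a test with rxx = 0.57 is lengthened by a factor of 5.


r_new = (n * rxx) / (1 + (n-1) * rxx)
r_new = (5 * 0.57) / (1 + 4 * 0.57)
r_new = 2.85 / 3.28
r_new = 0.8689

0.8689


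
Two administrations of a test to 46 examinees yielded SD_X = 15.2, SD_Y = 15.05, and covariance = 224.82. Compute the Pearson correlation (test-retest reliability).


r = cov(X,Y) / (SD_X * SD_Y)
r = 224.82 / (15.2 * 15.05)
r = 224.82 / 228.76
r = 0.9828

0.9828


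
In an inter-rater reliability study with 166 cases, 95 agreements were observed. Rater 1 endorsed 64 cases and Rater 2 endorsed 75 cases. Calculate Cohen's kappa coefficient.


P_o = 95/166 = 0.572289
P_e = (64*75 + 102*91) / 27556 = 0.511032
kappa = (P_o - P_e) / (1 - P_e)
kappa = (0.572289 - 0.511032) / (1 - 0.511032)
kappa = 0.1253

0.1253


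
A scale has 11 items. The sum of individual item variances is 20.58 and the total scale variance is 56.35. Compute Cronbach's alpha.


alpha = (k/(k-1)) * (1 - sum(si^2)/s_total^2)
= (11/10) * (1 - 20.58/56.35)
alpha = 0.6983

0.6983


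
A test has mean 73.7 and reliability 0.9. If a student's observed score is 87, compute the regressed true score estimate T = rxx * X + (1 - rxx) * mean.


T_est = rxx * X + (1 - rxx) * mean
T_est = 0.9 * 87 + 0.1 * 73.7
T_est = 78.3 + 7.37
T_est = 85.67

85.67


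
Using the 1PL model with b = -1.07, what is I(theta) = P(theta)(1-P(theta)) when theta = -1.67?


P = 1/(1+exp(-(-1.67--1.07))) = 0.3543
I = P*(1-P) = 0.3543 * 0.6457
I = 0.2288

0.2288


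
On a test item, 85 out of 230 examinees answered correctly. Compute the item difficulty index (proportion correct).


Item difficulty p = number correct / total examinees
p = 85 / 230
p = 0.3696

0.3696


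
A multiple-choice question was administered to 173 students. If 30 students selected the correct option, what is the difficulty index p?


Item difficulty p = number correct / total examinees
p = 30 / 173
p = 0.1734

0.1734


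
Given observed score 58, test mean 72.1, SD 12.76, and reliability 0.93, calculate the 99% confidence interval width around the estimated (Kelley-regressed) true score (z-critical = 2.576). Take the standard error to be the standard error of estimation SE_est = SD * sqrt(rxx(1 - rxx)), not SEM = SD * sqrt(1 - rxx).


True score estimate = 0.93*58 + 0.07*72.1 = 58.987
SE_est = SD * sqrt(rxx * (1 - rxx)) = 12.76 * sqrt(0.93 * 0.07) = 12.76 * sqrt(0.0651) = 3.255676
CI = T_est +/- z * SE_est, so width = 2 * z * SE_est = 2 * 2.576 * 3.255676
Width = 16.7732

16.7732


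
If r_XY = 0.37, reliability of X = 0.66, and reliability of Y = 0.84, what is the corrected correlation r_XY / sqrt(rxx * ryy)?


r_corrected = rxy / sqrt(rxx * ryy)
= 0.37 / sqrt(0.66 * 0.84)
= 0.37 / sqrt(0.5544)
= 0.37 / 0.74458
r_corrected = 0.4969

0.4969


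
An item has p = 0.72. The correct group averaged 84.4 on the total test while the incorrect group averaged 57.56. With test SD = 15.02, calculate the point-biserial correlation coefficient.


q = 1 - p = 0.28
rpb = ((M1 - M0) / SD) * sqrt(p * q)
rpb = ((84.4 - 57.56) / 15.02) * sqrt(0.72 * 0.28)
rpb = 0.8023

0.8023


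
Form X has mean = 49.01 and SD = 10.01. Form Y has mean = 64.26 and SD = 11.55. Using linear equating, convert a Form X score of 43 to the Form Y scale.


slope = SD_Y / SD_X = 11.55 / 10.01 ~ 1.1538
intercept = mean_Y - slope * mean_X = 64.26 - (11.55 / 10.01) * 49.01 ~ 7.71
Y = slope * X + intercept. To avoid rounding drift from the rounded slope/intercept, evaluate the equivalent form Y = mean_Y + SD_Y * (X - mean_X) / SD_X at full precision:
Y = 64.26 + 11.55 * (43 - 49.01) / 10.01
Y = 64.26 - 11.55 * 6.01 / 10.01
Y = 64.26 - 69.4155 / 10.01
Y = 64.26 - 6.9346
Y = 57.3254

57.3254


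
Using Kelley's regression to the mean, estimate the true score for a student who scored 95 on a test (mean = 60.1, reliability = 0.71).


T_est = rxx * X + (1 - rxx) * mean
T_est = 0.71 * 95 + 0.29 * 60.1
T_est = 67.45 + 17.429
T_est = 84.879

84.879


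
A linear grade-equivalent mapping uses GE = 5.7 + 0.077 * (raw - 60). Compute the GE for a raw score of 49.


raw - median = 49 - 60 = -11
slope * diff = 0.077 * -11 = -0.847
GE = 5.7 + -0.847
GE = 4.853

4.853


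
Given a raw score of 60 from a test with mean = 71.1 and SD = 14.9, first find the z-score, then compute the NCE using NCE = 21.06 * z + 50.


z = (X - mean) / SD = (60 - 71.1) / 14.9
z = -11.1 / 14.9
z = -0.745
NCE = NCE = 21.06z + 50
Carry z at full precision (z = -11.1 / 14.9) into the conversion:
NCE = 21.06 * (-11.1 / 14.9) + 50 = -233.766 / 14.9 + 50
NCE = -15.689 + 50
NCE = 34.311

34.311


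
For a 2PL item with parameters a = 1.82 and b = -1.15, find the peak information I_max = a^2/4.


For 2PL, max info at theta = b = -1.15
I_max = a^2 / 4 = 1.82^2 / 4
= 3.3124 / 4
I_max = 0.8281

0.8281


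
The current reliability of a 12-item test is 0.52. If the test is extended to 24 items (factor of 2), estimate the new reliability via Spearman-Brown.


r_new = (n * rxx) / (1 + (n-1) * rxx)
r_new = (2 * 0.52) / (1 + 1 * 0.52)
r_new = 1.04 / 1.52
r_new = 0.6842

0.6842


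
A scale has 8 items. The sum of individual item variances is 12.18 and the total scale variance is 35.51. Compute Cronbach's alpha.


alpha = (k/(k-1)) * (1 - sum(si^2)/s_total^2)
= (8/7) * (1 - 12.18/35.51)
alpha = 0.7509

0.7509


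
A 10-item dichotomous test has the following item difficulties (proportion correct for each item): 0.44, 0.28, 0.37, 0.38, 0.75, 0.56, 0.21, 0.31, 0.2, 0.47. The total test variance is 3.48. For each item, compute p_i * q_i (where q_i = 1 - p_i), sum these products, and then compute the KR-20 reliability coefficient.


For each item, compute p_i * q_i:
  Item 1: 0.44 * 0.56 = 0.2464
  Item 2: 0.28 * 0.72 = 0.2016
  Item 3: 0.37 * 0.63 = 0.2331
  Item 4: 0.38 * 0.62 = 0.2356
  Item 5: 0.75 * 0.25 = 0.1875
  Item 6: 0.56 * 0.44 = 0.2464
  Item 7: 0.21 * 0.79 = 0.1659
  Item 8: 0.31 * 0.69 = 0.2139
  Item 9: 0.2 * 0.8 = 0.16
  Item 10: 0.47 * 0.53 = 0.2491
Sum(p_i * q_i) = 0.2464 + 0.2016 + 0.2331 + 0.2356 + 0.1875 + 0.2464 + 0.1659 + 0.2139 + 0.16 + 0.2491 = 2.1395
KR-20 = (k/(k-1)) * (1 - Sum(p_i*q_i) / Var_total)
= (10/9) * (1 - 2.1395/3.48)
= 1.1111 * 0.3852
KR-20 = 0.428

0.428
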